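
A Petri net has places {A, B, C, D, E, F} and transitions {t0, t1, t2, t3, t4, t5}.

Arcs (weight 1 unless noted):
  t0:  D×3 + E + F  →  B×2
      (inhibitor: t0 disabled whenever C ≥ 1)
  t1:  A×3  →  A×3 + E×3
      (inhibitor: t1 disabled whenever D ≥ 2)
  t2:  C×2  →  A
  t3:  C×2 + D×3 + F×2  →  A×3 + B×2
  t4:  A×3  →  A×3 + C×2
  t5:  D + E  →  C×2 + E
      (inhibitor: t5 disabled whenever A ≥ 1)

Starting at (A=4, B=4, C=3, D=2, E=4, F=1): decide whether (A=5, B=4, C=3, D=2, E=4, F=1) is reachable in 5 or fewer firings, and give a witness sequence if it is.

YES — reachable via ⟨t2, t4⟩ (2 firings)

step 1: fire t2:  (A=4, B=4, C=3, D=2, E=4, F=1) → (A=5, B=4, C=1, D=2, E=4, F=1)
step 2: fire t4:  (A=5, B=4, C=1, D=2, E=4, F=1) → (A=5, B=4, C=3, D=2, E=4, F=1)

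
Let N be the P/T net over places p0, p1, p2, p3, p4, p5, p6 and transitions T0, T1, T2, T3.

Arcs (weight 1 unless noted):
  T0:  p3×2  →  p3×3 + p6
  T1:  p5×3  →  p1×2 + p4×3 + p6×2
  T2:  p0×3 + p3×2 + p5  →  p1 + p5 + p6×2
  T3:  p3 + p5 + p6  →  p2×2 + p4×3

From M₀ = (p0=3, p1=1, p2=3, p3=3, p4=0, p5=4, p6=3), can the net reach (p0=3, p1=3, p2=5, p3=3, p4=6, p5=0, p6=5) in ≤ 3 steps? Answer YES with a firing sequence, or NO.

YES — reachable via ⟨T0, T1, T3⟩ (3 firings)

step 1: fire T0:  (p0=3, p1=1, p2=3, p3=3, p4=0, p5=4, p6=3) → (p0=3, p1=1, p2=3, p3=4, p4=0, p5=4, p6=4)
step 2: fire T1:  (p0=3, p1=1, p2=3, p3=4, p4=0, p5=4, p6=4) → (p0=3, p1=3, p2=3, p3=4, p4=3, p5=1, p6=6)
step 3: fire T3:  (p0=3, p1=3, p2=3, p3=4, p4=3, p5=1, p6=6) → (p0=3, p1=3, p2=5, p3=3, p4=6, p5=0, p6=5)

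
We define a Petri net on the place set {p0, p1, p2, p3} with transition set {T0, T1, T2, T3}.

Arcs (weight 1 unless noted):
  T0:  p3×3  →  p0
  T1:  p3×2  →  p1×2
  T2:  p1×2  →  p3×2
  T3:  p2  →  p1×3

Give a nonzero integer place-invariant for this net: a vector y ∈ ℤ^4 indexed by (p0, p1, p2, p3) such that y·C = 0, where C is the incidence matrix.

Incidence matrix C (rows=places, cols=transitions):
       T0   T1   T2   T3
   p0   1    0    0    0
   p1   0    2   -2    3
   p2   0    0    0   -1
   p3  -3   -2    2    0

Candidate y = [3, 1, 3, 1]; check y·C column-wise:
  col T0: 3·1 + 1·0 + 3·0 + 1·-3 = 0
  col T1: 3·0 + 1·2 + 3·0 + 1·-2 = 0
  col T2: 3·0 + 1·-2 + 3·0 + 1·2 = 0
  col T3: 3·0 + 1·3 + 3·-1 + 1·0 = 0

y = (p0:3, p1:1, p2:3, p3:1)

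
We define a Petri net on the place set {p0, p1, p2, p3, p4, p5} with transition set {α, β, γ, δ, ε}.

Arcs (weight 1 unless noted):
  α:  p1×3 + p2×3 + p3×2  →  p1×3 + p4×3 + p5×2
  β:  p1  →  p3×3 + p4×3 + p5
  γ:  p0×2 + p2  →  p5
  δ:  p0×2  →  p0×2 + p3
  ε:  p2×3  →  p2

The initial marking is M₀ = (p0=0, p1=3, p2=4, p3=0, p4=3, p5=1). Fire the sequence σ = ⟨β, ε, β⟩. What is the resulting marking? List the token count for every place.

(p0=0, p1=1, p2=2, p3=6, p4=9, p5=3)

step 1: fire β:  (p0=0, p1=3, p2=4, p3=0, p4=3, p5=1) → (p0=0, p1=2, p2=4, p3=3, p4=6, p5=2)
step 2: fire ε:  (p0=0, p1=2, p2=4, p3=3, p4=6, p5=2) → (p0=0, p1=2, p2=2, p3=3, p4=6, p5=2)
step 3: fire β:  (p0=0, p1=2, p2=2, p3=3, p4=6, p5=2) → (p0=0, p1=1, p2=2, p3=6, p4=9, p5=3)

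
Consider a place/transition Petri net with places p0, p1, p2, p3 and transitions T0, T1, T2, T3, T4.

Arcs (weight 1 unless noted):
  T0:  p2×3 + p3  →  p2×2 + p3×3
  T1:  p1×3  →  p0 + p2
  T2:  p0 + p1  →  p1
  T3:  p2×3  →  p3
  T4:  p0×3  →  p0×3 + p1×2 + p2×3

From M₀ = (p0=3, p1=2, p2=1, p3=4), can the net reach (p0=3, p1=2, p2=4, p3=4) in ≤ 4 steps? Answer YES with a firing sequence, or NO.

NO — not reachable within 4 firings

depth 0: 1 marking
depth 1: 3 markings reached so far
depth 2: 9 markings reached so far
depth 3: 23 markings reached so far
depth 4: 48 markings reached so far
target is not among the 48 markings reachable within 4 steps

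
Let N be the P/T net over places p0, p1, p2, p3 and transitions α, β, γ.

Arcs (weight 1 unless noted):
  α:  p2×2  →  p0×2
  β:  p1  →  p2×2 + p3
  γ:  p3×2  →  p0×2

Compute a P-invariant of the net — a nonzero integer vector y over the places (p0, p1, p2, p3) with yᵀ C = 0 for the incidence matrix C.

y = (p0:1, p1:3, p2:1, p3:1)

Incidence matrix C (rows=places, cols=transitions):
        α    β    γ
   p0   2    0    2
   p1   0   -1    0
   p2  -2    2    0
   p3   0    1   -2

Candidate y = [1, 3, 1, 1]; check y·C column-wise:
  col α: 1·2 + 3·0 + 1·-2 + 1·0 = 0
  col β: 1·0 + 3·-1 + 1·2 + 1·1 = 0
  col γ: 1·2 + 3·0 + 1·0 + 1·-2 = 0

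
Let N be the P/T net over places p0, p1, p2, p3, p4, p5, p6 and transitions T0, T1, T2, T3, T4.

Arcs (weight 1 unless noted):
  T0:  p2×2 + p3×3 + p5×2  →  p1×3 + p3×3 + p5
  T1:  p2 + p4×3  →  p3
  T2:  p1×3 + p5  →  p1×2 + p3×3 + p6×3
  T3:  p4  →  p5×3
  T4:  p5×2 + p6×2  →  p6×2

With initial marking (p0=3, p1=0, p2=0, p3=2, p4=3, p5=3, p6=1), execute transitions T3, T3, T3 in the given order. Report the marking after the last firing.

step 1: fire T3:  (p0=3, p1=0, p2=0, p3=2, p4=3, p5=3, p6=1) → (p0=3, p1=0, p2=0, p3=2, p4=2, p5=6, p6=1)
step 2: fire T3:  (p0=3, p1=0, p2=0, p3=2, p4=2, p5=6, p6=1) → (p0=3, p1=0, p2=0, p3=2, p4=1, p5=9, p6=1)
step 3: fire T3:  (p0=3, p1=0, p2=0, p3=2, p4=1, p5=9, p6=1) → (p0=3, p1=0, p2=0, p3=2, p4=0, p5=12, p6=1)

(p0=3, p1=0, p2=0, p3=2, p4=0, p5=12, p6=1)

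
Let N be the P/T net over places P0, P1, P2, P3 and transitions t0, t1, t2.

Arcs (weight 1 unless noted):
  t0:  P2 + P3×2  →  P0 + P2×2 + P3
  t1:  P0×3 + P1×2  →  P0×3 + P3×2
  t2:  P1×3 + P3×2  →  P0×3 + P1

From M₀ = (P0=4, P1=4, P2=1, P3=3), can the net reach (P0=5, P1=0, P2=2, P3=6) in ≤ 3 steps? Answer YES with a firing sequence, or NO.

step 1: fire t0:  (P0=4, P1=4, P2=1, P3=3) → (P0=5, P1=4, P2=2, P3=2)
step 2: fire t1:  (P0=5, P1=4, P2=2, P3=2) → (P0=5, P1=2, P2=2, P3=4)
step 3: fire t1:  (P0=5, P1=2, P2=2, P3=4) → (P0=5, P1=0, P2=2, P3=6)

YES — reachable via ⟨t0, t1, t1⟩ (3 firings)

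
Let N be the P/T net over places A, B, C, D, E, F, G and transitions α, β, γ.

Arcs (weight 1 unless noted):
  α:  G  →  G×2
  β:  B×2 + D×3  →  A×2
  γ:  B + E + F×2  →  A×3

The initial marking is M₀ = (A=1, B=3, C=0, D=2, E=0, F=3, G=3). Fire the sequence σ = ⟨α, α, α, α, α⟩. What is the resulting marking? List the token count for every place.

(A=1, B=3, C=0, D=2, E=0, F=3, G=8)

step 1: fire α:  (A=1, B=3, C=0, D=2, E=0, F=3, G=3) → (A=1, B=3, C=0, D=2, E=0, F=3, G=4)
step 2: fire α:  (A=1, B=3, C=0, D=2, E=0, F=3, G=4) → (A=1, B=3, C=0, D=2, E=0, F=3, G=5)
step 3: fire α:  (A=1, B=3, C=0, D=2, E=0, F=3, G=5) → (A=1, B=3, C=0, D=2, E=0, F=3, G=6)
step 4: fire α:  (A=1, B=3, C=0, D=2, E=0, F=3, G=6) → (A=1, B=3, C=0, D=2, E=0, F=3, G=7)
step 5: fire α:  (A=1, B=3, C=0, D=2, E=0, F=3, G=7) → (A=1, B=3, C=0, D=2, E=0, F=3, G=8)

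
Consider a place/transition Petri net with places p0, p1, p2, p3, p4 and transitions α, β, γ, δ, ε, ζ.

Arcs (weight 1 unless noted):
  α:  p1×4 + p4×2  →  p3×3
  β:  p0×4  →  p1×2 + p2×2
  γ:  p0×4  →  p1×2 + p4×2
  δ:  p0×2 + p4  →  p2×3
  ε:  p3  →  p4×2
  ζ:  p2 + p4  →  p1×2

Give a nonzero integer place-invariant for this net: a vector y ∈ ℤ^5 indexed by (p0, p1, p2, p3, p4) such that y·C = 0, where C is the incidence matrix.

y = (p0:1, p1:1, p2:1, p3:2, p4:1)

Incidence matrix C (rows=places, cols=transitions):
        α    β    γ    δ    ε    ζ
   p0   0   -4   -4   -2    0    0
   p1  -4    2    2    0    0    2
   p2   0    2    0    3    0   -1
   p3   3    0    0    0   -1    0
   p4  -2    0    2   -1    2   -1

Candidate y = [1, 1, 1, 2, 1]; check y·C column-wise:
  col α: 1·0 + 1·-4 + 1·0 + 2·3 + 1·-2 = 0
  col β: 1·-4 + 1·2 + 1·2 + 2·0 + 1·0 = 0
  col γ: 1·-4 + 1·2 + 1·0 + 2·0 + 1·2 = 0
  col δ: 1·-2 + 1·0 + 1·3 + 2·0 + 1·-1 = 0
  col ε: 1·0 + 1·0 + 1·0 + 2·-1 + 1·2 = 0
  col ζ: 1·0 + 1·2 + 1·-1 + 2·0 + 1·-1 = 0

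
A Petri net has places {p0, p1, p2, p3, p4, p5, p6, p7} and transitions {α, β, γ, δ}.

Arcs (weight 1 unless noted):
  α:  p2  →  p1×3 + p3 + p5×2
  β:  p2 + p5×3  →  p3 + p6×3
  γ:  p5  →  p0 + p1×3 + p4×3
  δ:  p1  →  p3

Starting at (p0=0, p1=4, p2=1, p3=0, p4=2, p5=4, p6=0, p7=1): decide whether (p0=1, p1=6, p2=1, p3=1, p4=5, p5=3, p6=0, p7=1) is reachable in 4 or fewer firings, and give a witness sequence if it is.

step 1: fire γ:  (p0=0, p1=4, p2=1, p3=0, p4=2, p5=4, p6=0, p7=1) → (p0=1, p1=7, p2=1, p3=0, p4=5, p5=3, p6=0, p7=1)
step 2: fire δ:  (p0=1, p1=7, p2=1, p3=0, p4=5, p5=3, p6=0, p7=1) → (p0=1, p1=6, p2=1, p3=1, p4=5, p5=3, p6=0, p7=1)

YES — reachable via ⟨γ, δ⟩ (2 firings)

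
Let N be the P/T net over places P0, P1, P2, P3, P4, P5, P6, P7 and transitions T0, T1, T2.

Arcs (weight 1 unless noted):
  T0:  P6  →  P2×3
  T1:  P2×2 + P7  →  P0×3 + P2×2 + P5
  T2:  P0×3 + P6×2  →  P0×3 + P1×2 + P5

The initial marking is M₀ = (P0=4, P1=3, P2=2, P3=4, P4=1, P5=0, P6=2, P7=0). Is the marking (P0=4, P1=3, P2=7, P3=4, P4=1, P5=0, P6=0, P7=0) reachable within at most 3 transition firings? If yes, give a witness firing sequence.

depth 0: 1 marking
depth 1: 3 markings reached so far
depth 2: 4 markings reached so far
depth 3: 4 markings reached so far
(frontier empty at depth 3; search complete)
target is not among the 4 markings reachable within 3 steps

NO — not reachable within 3 firings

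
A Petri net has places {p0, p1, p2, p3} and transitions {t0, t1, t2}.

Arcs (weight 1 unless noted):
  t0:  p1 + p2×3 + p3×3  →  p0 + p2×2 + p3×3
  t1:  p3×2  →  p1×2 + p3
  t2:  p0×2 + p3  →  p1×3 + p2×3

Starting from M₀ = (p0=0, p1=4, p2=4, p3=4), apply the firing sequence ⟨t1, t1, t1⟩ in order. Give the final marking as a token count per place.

(p0=0, p1=10, p2=4, p3=1)

step 1: fire t1:  (p0=0, p1=4, p2=4, p3=4) → (p0=0, p1=6, p2=4, p3=3)
step 2: fire t1:  (p0=0, p1=6, p2=4, p3=3) → (p0=0, p1=8, p2=4, p3=2)
step 3: fire t1:  (p0=0, p1=8, p2=4, p3=2) → (p0=0, p1=10, p2=4, p3=1)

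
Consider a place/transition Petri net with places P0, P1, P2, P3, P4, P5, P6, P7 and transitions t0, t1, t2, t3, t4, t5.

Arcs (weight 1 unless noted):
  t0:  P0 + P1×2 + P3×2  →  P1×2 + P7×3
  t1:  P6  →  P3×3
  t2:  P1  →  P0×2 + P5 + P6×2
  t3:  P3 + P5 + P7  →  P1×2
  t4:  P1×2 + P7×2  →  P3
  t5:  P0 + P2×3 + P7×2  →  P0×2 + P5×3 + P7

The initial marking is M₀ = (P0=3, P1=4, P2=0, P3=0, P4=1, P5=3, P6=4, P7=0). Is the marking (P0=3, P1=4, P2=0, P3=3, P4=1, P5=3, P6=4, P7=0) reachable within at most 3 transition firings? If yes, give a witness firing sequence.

NO — not reachable within 3 firings

depth 0: 1 marking
depth 1: 3 markings reached so far
depth 2: 7 markings reached so far
depth 3: 15 markings reached so far
target is not among the 15 markings reachable within 3 steps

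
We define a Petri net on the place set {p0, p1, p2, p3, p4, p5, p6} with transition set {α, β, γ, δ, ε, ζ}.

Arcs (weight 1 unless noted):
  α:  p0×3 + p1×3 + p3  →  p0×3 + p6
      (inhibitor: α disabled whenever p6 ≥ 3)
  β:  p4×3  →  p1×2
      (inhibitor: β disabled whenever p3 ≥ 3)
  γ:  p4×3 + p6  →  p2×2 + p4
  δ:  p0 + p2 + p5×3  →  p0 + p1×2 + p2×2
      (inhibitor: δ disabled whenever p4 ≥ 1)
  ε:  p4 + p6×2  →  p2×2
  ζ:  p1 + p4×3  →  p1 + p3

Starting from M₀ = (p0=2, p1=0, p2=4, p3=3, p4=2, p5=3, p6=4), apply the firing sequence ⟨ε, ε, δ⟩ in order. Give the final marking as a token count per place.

step 1: fire ε:  (p0=2, p1=0, p2=4, p3=3, p4=2, p5=3, p6=4) → (p0=2, p1=0, p2=6, p3=3, p4=1, p5=3, p6=2)
step 2: fire ε:  (p0=2, p1=0, p2=6, p3=3, p4=1, p5=3, p6=2) → (p0=2, p1=0, p2=8, p3=3, p4=0, p5=3, p6=0)
step 3: fire δ:  (p0=2, p1=0, p2=8, p3=3, p4=0, p5=3, p6=0) → (p0=2, p1=2, p2=9, p3=3, p4=0, p5=0, p6=0)

(p0=2, p1=2, p2=9, p3=3, p4=0, p5=0, p6=0)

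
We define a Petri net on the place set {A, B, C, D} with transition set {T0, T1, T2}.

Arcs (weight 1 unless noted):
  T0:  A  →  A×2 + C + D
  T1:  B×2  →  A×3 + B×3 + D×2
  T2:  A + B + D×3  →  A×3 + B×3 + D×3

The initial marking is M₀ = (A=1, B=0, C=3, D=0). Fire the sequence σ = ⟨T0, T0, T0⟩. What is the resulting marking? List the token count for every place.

step 1: fire T0:  (A=1, B=0, C=3, D=0) → (A=2, B=0, C=4, D=1)
step 2: fire T0:  (A=2, B=0, C=4, D=1) → (A=3, B=0, C=5, D=2)
step 3: fire T0:  (A=3, B=0, C=5, D=2) → (A=4, B=0, C=6, D=3)

(A=4, B=0, C=6, D=3)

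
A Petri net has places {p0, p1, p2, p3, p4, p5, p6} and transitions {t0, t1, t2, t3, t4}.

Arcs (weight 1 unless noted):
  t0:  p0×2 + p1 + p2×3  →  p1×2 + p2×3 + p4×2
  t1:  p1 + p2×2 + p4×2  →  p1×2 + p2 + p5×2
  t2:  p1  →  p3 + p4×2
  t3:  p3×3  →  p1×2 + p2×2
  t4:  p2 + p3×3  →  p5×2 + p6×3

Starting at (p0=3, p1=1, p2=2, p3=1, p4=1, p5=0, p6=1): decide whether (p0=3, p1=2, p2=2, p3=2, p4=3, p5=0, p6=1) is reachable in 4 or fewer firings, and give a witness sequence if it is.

depth 0: 1 marking
depth 1: 2 markings reached so far
depth 2: 2 markings reached so far
(frontier empty at depth 2; search complete)
target is not among the 2 markings reachable within 4 steps

NO — not reachable within 4 firings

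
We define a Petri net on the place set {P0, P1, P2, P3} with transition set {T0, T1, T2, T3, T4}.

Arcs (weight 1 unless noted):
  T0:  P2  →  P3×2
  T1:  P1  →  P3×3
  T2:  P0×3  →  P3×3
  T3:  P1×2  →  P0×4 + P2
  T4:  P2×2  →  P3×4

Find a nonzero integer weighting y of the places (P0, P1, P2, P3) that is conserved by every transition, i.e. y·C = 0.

Incidence matrix C (rows=places, cols=transitions):
       T0   T1   T2   T3   T4
   P0   0    0   -3    4    0
   P1   0   -1    0   -2    0
   P2  -1    0    0    1   -2
   P3   2    3    3    0    4

Candidate y = [1, 3, 2, 1]; check y·C column-wise:
  col T0: 1·0 + 3·0 + 2·-1 + 1·2 = 0
  col T1: 1·0 + 3·-1 + 2·0 + 1·3 = 0
  col T2: 1·-3 + 3·0 + 2·0 + 1·3 = 0
  col T3: 1·4 + 3·-2 + 2·1 + 1·0 = 0
  col T4: 1·0 + 3·0 + 2·-2 + 1·4 = 0

y = (P0:1, P1:3, P2:2, P3:1)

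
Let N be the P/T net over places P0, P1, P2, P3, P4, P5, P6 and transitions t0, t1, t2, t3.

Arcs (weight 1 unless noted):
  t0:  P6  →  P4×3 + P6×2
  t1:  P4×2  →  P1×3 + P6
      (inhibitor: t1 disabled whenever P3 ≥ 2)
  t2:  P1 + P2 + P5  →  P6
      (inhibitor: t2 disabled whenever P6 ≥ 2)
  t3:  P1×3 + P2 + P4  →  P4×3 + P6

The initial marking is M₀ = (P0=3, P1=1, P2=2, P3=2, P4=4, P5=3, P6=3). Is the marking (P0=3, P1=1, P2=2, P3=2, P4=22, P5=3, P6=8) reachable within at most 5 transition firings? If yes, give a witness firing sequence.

depth 0: 1 marking
depth 1: 2 markings reached so far
depth 2: 3 markings reached so far
depth 3: 4 markings reached so far
depth 4: 5 markings reached so far
depth 5: 6 markings reached so far
target is not among the 6 markings reachable within 5 steps

NO — not reachable within 5 firings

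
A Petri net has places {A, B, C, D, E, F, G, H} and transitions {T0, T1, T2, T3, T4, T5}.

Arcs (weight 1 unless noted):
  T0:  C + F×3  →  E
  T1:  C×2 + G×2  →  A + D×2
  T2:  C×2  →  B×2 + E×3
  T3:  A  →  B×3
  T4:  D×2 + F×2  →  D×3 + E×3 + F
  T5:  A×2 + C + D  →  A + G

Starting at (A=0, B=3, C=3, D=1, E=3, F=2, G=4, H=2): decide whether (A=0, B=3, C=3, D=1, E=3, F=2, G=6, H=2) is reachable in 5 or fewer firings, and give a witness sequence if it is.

depth 0: 1 marking
depth 1: 3 markings reached so far
depth 2: 5 markings reached so far
depth 3: 6 markings reached so far
depth 4: 6 markings reached so far
(frontier empty at depth 4; search complete)
target is not among the 6 markings reachable within 5 steps

NO — not reachable within 5 firings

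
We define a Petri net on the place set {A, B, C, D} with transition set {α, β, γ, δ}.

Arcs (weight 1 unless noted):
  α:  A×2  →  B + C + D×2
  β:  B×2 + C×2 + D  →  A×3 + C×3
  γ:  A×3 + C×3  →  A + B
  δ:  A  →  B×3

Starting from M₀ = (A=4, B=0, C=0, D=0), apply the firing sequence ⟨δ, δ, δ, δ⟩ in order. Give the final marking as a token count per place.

(A=0, B=12, C=0, D=0)

step 1: fire δ:  (A=4, B=0, C=0, D=0) → (A=3, B=3, C=0, D=0)
step 2: fire δ:  (A=3, B=3, C=0, D=0) → (A=2, B=6, C=0, D=0)
step 3: fire δ:  (A=2, B=6, C=0, D=0) → (A=1, B=9, C=0, D=0)
step 4: fire δ:  (A=1, B=9, C=0, D=0) → (A=0, B=12, C=0, D=0)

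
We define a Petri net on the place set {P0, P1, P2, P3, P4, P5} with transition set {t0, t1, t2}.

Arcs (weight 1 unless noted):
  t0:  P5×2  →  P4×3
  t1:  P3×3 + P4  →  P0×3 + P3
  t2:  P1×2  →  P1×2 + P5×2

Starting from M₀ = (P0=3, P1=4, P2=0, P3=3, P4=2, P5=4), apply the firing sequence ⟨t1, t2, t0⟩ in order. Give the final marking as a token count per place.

(P0=6, P1=4, P2=0, P3=1, P4=4, P5=4)

step 1: fire t1:  (P0=3, P1=4, P2=0, P3=3, P4=2, P5=4) → (P0=6, P1=4, P2=0, P3=1, P4=1, P5=4)
step 2: fire t2:  (P0=6, P1=4, P2=0, P3=1, P4=1, P5=4) → (P0=6, P1=4, P2=0, P3=1, P4=1, P5=6)
step 3: fire t0:  (P0=6, P1=4, P2=0, P3=1, P4=1, P5=6) → (P0=6, P1=4, P2=0, P3=1, P4=4, P5=4)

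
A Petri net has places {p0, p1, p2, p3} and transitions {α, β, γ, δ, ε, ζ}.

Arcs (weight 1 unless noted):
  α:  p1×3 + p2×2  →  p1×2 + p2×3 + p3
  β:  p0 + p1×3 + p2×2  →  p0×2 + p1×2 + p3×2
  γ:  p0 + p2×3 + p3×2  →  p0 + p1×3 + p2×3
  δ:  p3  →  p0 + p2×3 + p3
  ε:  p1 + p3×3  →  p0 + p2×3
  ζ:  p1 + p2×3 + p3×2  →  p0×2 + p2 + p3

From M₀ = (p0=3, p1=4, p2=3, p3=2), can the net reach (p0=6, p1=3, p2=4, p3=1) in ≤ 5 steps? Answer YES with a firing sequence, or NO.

YES — reachable via ⟨δ, ζ⟩ (2 firings)

step 1: fire δ:  (p0=3, p1=4, p2=3, p3=2) → (p0=4, p1=4, p2=6, p3=2)
step 2: fire ζ:  (p0=4, p1=4, p2=6, p3=2) → (p0=6, p1=3, p2=4, p3=1)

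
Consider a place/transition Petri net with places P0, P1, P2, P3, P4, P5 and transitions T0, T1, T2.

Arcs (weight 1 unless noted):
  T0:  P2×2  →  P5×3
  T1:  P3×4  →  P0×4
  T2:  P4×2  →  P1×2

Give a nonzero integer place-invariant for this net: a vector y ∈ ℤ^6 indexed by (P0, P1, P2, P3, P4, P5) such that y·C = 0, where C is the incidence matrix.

Incidence matrix C (rows=places, cols=transitions):
       T0   T1   T2
   P0   0    4    0
   P1   0    0    2
   P2  -2    0    0
   P3   0   -4    0
   P4   0    0   -2
   P5   3    0    0

Candidate y = [1, 0, 0, 1, 0, 0]; check y·C column-wise:
  col T0: 1·0 + 0·-2 + 1·0 + 0·3 = 0
  col T1: 1·4 + 1·-4 = 0
  col T2: 1·0 + 0·2 + 1·0 + 0·-2 = 0

y = (P0:1, P1:0, P2:0, P3:1, P4:0, P5:0)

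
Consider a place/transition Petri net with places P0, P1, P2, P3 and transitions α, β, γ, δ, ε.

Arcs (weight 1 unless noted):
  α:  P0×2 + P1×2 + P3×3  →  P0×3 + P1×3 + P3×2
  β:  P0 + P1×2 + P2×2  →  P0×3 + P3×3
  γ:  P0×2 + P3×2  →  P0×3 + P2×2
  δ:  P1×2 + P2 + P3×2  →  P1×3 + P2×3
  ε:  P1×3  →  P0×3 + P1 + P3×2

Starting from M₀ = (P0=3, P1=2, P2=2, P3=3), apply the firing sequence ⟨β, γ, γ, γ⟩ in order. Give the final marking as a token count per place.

(P0=8, P1=0, P2=6, P3=0)

step 1: fire β:  (P0=3, P1=2, P2=2, P3=3) → (P0=5, P1=0, P2=0, P3=6)
step 2: fire γ:  (P0=5, P1=0, P2=0, P3=6) → (P0=6, P1=0, P2=2, P3=4)
step 3: fire γ:  (P0=6, P1=0, P2=2, P3=4) → (P0=7, P1=0, P2=4, P3=2)
step 4: fire γ:  (P0=7, P1=0, P2=4, P3=2) → (P0=8, P1=0, P2=6, P3=0)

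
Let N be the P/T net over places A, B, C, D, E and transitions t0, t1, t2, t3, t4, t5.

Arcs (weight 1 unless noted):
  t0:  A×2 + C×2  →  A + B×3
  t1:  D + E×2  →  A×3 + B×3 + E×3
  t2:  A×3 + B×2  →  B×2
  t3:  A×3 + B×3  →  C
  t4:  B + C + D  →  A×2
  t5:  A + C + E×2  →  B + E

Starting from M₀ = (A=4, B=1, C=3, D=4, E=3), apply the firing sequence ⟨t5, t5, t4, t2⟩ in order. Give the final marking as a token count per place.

(A=1, B=2, C=0, D=3, E=1)

step 1: fire t5:  (A=4, B=1, C=3, D=4, E=3) → (A=3, B=2, C=2, D=4, E=2)
step 2: fire t5:  (A=3, B=2, C=2, D=4, E=2) → (A=2, B=3, C=1, D=4, E=1)
step 3: fire t4:  (A=2, B=3, C=1, D=4, E=1) → (A=4, B=2, C=0, D=3, E=1)
step 4: fire t2:  (A=4, B=2, C=0, D=3, E=1) → (A=1, B=2, C=0, D=3, E=1)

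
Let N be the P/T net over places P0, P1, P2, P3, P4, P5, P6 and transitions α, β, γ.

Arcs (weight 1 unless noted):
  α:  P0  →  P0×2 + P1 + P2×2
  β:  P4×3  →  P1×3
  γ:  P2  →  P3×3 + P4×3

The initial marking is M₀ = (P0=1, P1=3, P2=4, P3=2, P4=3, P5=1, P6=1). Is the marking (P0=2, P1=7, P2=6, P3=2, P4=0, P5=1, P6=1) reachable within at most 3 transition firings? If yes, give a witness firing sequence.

step 1: fire α:  (P0=1, P1=3, P2=4, P3=2, P4=3, P5=1, P6=1) → (P0=2, P1=4, P2=6, P3=2, P4=3, P5=1, P6=1)
step 2: fire β:  (P0=2, P1=4, P2=6, P3=2, P4=3, P5=1, P6=1) → (P0=2, P1=7, P2=6, P3=2, P4=0, P5=1, P6=1)

YES — reachable via ⟨α, β⟩ (2 firings)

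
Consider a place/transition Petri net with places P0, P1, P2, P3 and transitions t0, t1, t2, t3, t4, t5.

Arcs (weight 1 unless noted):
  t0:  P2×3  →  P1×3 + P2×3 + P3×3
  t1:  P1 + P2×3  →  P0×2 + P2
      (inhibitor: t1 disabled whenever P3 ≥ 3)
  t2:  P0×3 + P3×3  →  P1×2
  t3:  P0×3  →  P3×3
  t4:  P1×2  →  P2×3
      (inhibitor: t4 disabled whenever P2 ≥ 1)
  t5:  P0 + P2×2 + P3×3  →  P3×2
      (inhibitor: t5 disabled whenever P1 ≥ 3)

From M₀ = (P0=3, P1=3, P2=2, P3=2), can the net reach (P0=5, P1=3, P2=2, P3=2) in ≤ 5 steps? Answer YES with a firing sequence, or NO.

NO — not reachable within 5 firings

depth 0: 1 marking
depth 1: 2 markings reached so far
depth 2: 2 markings reached so far
(frontier empty at depth 2; search complete)
target is not among the 2 markings reachable within 5 steps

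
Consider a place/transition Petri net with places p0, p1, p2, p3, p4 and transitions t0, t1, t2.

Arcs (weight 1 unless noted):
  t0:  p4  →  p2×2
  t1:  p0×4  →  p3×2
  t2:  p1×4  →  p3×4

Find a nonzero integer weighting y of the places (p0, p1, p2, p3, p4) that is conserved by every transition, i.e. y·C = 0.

Incidence matrix C (rows=places, cols=transitions):
       t0   t1   t2
   p0   0   -4    0
   p1   0    0   -4
   p2   2    0    0
   p3   0    2    4
   p4  -1    0    0

Candidate y = [1, 2, 0, 2, 0]; check y·C column-wise:
  col t0: 1·0 + 2·0 + 0·2 + 2·0 + 0·-1 = 0
  col t1: 1·-4 + 2·0 + 2·2 = 0
  col t2: 1·0 + 2·-4 + 2·4 = 0

y = (p0:1, p1:2, p2:0, p3:2, p4:0)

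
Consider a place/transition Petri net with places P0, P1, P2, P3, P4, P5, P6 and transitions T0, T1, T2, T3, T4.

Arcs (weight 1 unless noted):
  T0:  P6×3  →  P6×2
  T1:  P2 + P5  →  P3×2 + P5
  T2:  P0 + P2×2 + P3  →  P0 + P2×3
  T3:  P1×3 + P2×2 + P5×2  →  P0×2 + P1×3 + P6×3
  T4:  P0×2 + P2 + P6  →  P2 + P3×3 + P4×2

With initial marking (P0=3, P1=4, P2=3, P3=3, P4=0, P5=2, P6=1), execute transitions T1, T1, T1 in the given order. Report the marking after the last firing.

(P0=3, P1=4, P2=0, P3=9, P4=0, P5=2, P6=1)

step 1: fire T1:  (P0=3, P1=4, P2=3, P3=3, P4=0, P5=2, P6=1) → (P0=3, P1=4, P2=2, P3=5, P4=0, P5=2, P6=1)
step 2: fire T1:  (P0=3, P1=4, P2=2, P3=5, P4=0, P5=2, P6=1) → (P0=3, P1=4, P2=1, P3=7, P4=0, P5=2, P6=1)
step 3: fire T1:  (P0=3, P1=4, P2=1, P3=7, P4=0, P5=2, P6=1) → (P0=3, P1=4, P2=0, P3=9, P4=0, P5=2, P6=1)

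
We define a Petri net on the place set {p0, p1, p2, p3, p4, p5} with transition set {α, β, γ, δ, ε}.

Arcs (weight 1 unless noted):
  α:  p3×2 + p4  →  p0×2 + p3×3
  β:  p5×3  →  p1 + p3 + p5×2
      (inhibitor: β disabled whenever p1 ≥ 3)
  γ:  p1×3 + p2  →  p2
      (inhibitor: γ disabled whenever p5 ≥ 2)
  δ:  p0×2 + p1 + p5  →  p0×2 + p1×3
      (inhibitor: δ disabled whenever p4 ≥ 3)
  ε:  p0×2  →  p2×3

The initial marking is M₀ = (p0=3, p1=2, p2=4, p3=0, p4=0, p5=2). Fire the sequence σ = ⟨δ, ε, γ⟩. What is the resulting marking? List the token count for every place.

(p0=1, p1=1, p2=7, p3=0, p4=0, p5=1)

step 1: fire δ:  (p0=3, p1=2, p2=4, p3=0, p4=0, p5=2) → (p0=3, p1=4, p2=4, p3=0, p4=0, p5=1)
step 2: fire ε:  (p0=3, p1=4, p2=4, p3=0, p4=0, p5=1) → (p0=1, p1=4, p2=7, p3=0, p4=0, p5=1)
step 3: fire γ:  (p0=1, p1=4, p2=7, p3=0, p4=0, p5=1) → (p0=1, p1=1, p2=7, p3=0, p4=0, p5=1)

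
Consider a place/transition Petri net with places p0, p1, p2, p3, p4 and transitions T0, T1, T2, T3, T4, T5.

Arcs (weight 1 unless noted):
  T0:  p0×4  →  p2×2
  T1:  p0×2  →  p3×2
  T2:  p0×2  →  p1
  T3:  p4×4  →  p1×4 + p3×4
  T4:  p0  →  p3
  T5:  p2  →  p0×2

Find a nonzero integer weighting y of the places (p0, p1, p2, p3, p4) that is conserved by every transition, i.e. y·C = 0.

y = (p0:1, p1:2, p2:2, p3:1, p4:3)

Incidence matrix C (rows=places, cols=transitions):
       T0   T1   T2   T3   T4   T5
   p0  -4   -2   -2    0   -1    2
   p1   0    0    1    4    0    0
   p2   2    0    0    0    0   -1
   p3   0    2    0    4    1    0
   p4   0    0    0   -4    0    0

Candidate y = [1, 2, 2, 1, 3]; check y·C column-wise:
  col T0: 1·-4 + 2·0 + 2·2 + 1·0 + 3·0 = 0
  col T1: 1·-2 + 2·0 + 2·0 + 1·2 + 3·0 = 0
  col T2: 1·-2 + 2·1 + 2·0 + 1·0 + 3·0 = 0
  col T3: 1·0 + 2·4 + 2·0 + 1·4 + 3·-4 = 0
  col T4: 1·-1 + 2·0 + 2·0 + 1·1 + 3·0 = 0
  col T5: 1·2 + 2·0 + 2·-1 + 1·0 + 3·0 = 0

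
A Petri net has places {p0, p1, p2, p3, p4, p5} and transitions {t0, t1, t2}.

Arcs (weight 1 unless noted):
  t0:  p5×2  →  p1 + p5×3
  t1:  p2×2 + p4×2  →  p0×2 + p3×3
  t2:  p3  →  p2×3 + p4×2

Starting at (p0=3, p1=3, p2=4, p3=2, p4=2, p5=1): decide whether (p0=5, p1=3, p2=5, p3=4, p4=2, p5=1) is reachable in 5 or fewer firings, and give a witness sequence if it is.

step 1: fire t1:  (p0=3, p1=3, p2=4, p3=2, p4=2, p5=1) → (p0=5, p1=3, p2=2, p3=5, p4=0, p5=1)
step 2: fire t2:  (p0=5, p1=3, p2=2, p3=5, p4=0, p5=1) → (p0=5, p1=3, p2=5, p3=4, p4=2, p5=1)

YES — reachable via ⟨t1, t2⟩ (2 firings)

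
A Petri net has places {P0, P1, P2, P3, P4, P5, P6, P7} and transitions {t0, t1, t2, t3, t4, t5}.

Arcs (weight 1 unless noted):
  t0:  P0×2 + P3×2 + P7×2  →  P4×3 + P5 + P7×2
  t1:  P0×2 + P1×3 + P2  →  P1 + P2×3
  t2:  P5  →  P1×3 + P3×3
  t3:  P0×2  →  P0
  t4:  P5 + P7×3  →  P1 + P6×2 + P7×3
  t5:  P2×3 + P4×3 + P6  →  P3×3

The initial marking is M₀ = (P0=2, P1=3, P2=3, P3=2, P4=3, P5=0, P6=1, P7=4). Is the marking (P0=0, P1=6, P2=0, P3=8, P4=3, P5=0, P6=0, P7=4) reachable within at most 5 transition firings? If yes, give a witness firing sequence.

NO — not reachable within 5 firings

depth 0: 1 marking
depth 1: 5 markings reached so far
depth 2: 10 markings reached so far
depth 3: 12 markings reached so far
depth 4: 12 markings reached so far
(frontier empty at depth 4; search complete)
target is not among the 12 markings reachable within 5 steps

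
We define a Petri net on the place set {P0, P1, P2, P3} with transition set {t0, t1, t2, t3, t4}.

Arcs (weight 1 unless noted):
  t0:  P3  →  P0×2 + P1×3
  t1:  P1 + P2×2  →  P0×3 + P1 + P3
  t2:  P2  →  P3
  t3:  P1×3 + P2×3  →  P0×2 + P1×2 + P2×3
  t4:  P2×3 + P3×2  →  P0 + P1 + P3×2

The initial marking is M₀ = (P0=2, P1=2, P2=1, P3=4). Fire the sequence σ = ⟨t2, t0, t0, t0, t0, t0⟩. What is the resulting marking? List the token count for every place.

step 1: fire t2:  (P0=2, P1=2, P2=1, P3=4) → (P0=2, P1=2, P2=0, P3=5)
step 2: fire t0:  (P0=2, P1=2, P2=0, P3=5) → (P0=4, P1=5, P2=0, P3=4)
step 3: fire t0:  (P0=4, P1=5, P2=0, P3=4) → (P0=6, P1=8, P2=0, P3=3)
step 4: fire t0:  (P0=6, P1=8, P2=0, P3=3) → (P0=8, P1=11, P2=0, P3=2)
step 5: fire t0:  (P0=8, P1=11, P2=0, P3=2) → (P0=10, P1=14, P2=0, P3=1)
step 6: fire t0:  (P0=10, P1=14, P2=0, P3=1) → (P0=12, P1=17, P2=0, P3=0)

(P0=12, P1=17, P2=0, P3=0)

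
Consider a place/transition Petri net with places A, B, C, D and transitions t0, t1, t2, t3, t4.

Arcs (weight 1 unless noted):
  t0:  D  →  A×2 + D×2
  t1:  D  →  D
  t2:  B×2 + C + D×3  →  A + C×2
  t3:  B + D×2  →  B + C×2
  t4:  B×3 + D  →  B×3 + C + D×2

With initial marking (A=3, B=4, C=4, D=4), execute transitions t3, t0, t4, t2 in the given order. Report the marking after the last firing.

(A=6, B=2, C=8, D=1)

step 1: fire t3:  (A=3, B=4, C=4, D=4) → (A=3, B=4, C=6, D=2)
step 2: fire t0:  (A=3, B=4, C=6, D=2) → (A=5, B=4, C=6, D=3)
step 3: fire t4:  (A=5, B=4, C=6, D=3) → (A=5, B=4, C=7, D=4)
step 4: fire t2:  (A=5, B=4, C=7, D=4) → (A=6, B=2, C=8, D=1)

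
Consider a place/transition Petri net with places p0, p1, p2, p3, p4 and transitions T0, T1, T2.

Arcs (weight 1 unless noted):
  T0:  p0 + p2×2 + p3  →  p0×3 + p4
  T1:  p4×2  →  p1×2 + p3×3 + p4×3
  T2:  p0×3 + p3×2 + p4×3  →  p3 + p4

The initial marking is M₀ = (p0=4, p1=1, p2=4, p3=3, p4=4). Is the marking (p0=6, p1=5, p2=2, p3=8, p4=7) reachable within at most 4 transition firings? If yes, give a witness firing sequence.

step 1: fire T0:  (p0=4, p1=1, p2=4, p3=3, p4=4) → (p0=6, p1=1, p2=2, p3=2, p4=5)
step 2: fire T1:  (p0=6, p1=1, p2=2, p3=2, p4=5) → (p0=6, p1=3, p2=2, p3=5, p4=6)
step 3: fire T1:  (p0=6, p1=3, p2=2, p3=5, p4=6) → (p0=6, p1=5, p2=2, p3=8, p4=7)

YES — reachable via ⟨T0, T1, T1⟩ (3 firings)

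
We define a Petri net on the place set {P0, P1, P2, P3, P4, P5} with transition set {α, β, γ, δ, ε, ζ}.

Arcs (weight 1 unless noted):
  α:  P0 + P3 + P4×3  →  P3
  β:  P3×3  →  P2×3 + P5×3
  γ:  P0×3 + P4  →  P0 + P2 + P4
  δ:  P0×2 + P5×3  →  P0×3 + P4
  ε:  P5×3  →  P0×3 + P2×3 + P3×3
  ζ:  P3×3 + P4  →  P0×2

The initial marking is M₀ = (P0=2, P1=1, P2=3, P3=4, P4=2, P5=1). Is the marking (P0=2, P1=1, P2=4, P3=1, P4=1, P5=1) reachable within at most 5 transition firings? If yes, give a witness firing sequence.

step 1: fire ζ:  (P0=2, P1=1, P2=3, P3=4, P4=2, P5=1) → (P0=4, P1=1, P2=3, P3=1, P4=1, P5=1)
step 2: fire γ:  (P0=4, P1=1, P2=3, P3=1, P4=1, P5=1) → (P0=2, P1=1, P2=4, P3=1, P4=1, P5=1)

YES — reachable via ⟨ζ, γ⟩ (2 firings)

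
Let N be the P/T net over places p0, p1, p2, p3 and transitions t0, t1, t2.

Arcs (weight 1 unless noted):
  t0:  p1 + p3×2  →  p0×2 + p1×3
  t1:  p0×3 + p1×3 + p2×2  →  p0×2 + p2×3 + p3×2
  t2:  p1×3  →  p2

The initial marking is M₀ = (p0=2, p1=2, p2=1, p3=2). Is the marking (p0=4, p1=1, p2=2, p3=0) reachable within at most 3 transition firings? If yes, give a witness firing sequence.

step 1: fire t0:  (p0=2, p1=2, p2=1, p3=2) → (p0=4, p1=4, p2=1, p3=0)
step 2: fire t2:  (p0=4, p1=4, p2=1, p3=0) → (p0=4, p1=1, p2=2, p3=0)

YES — reachable via ⟨t0, t2⟩ (2 firings)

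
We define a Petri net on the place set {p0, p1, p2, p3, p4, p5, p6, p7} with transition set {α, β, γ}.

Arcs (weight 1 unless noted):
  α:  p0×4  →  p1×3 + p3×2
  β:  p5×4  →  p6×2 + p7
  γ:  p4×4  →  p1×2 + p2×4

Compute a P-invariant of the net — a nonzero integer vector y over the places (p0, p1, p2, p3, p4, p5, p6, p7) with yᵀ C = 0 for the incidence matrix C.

y = (p0:3, p1:4, p2:-2, p3:0, p4:0, p5:0, p6:0, p7:0)

Incidence matrix C (rows=places, cols=transitions):
        α    β    γ
   p0  -4    0    0
   p1   3    0    2
   p2   0    0    4
   p3   2    0    0
   p4   0    0   -4
   p5   0   -4    0
   p6   0    2    0
   p7   0    1    0

Candidate y = [3, 4, -2, 0, 0, 0, 0, 0]; check y·C column-wise:
  col α: 3·-4 + 4·3 + -2·0 + 0·2 = 0
  col β: 3·0 + 4·0 + -2·0 + 0·-4 + 0·2 + 0·1 = 0
  col γ: 3·0 + 4·2 + -2·4 + 0·-4 = 0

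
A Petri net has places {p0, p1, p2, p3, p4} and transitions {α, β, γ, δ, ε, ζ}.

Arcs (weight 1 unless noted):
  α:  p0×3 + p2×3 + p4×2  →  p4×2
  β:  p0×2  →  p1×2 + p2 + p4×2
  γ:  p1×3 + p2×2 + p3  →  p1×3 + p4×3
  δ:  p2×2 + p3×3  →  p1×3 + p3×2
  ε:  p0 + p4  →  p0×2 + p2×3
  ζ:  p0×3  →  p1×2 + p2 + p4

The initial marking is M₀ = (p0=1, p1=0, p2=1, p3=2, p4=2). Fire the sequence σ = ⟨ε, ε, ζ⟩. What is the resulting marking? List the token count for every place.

step 1: fire ε:  (p0=1, p1=0, p2=1, p3=2, p4=2) → (p0=2, p1=0, p2=4, p3=2, p4=1)
step 2: fire ε:  (p0=2, p1=0, p2=4, p3=2, p4=1) → (p0=3, p1=0, p2=7, p3=2, p4=0)
step 3: fire ζ:  (p0=3, p1=0, p2=7, p3=2, p4=0) → (p0=0, p1=2, p2=8, p3=2, p4=1)

(p0=0, p1=2, p2=8, p3=2, p4=1)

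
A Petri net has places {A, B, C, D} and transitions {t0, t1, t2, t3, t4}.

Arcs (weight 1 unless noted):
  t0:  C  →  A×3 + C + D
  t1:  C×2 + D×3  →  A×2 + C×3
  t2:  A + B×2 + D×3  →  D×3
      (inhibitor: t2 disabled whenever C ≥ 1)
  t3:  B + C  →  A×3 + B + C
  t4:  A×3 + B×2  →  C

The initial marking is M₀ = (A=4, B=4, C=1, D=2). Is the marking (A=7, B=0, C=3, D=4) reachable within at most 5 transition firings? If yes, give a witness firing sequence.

YES — reachable via ⟨t0, t0, t3, t4, t4⟩ (5 firings)

step 1: fire t0:  (A=4, B=4, C=1, D=2) → (A=7, B=4, C=1, D=3)
step 2: fire t0:  (A=7, B=4, C=1, D=3) → (A=10, B=4, C=1, D=4)
step 3: fire t3:  (A=10, B=4, C=1, D=4) → (A=13, B=4, C=1, D=4)
step 4: fire t4:  (A=13, B=4, C=1, D=4) → (A=10, B=2, C=2, D=4)
step 5: fire t4:  (A=10, B=2, C=2, D=4) → (A=7, B=0, C=3, D=4)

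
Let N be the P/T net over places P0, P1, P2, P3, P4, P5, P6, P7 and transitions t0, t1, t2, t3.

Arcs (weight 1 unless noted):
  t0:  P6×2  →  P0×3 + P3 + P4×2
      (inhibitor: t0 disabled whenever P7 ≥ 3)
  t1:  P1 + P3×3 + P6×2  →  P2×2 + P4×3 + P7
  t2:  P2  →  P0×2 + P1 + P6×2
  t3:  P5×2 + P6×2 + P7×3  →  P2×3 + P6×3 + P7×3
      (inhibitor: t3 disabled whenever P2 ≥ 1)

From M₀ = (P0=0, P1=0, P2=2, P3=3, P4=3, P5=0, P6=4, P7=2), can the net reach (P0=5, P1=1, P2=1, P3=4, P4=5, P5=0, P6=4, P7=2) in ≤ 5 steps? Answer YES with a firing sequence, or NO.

step 1: fire t0:  (P0=0, P1=0, P2=2, P3=3, P4=3, P5=0, P6=4, P7=2) → (P0=3, P1=0, P2=2, P3=4, P4=5, P5=0, P6=2, P7=2)
step 2: fire t2:  (P0=3, P1=0, P2=2, P3=4, P4=5, P5=0, P6=2, P7=2) → (P0=5, P1=1, P2=1, P3=4, P4=5, P5=0, P6=4, P7=2)

YES — reachable via ⟨t0, t2⟩ (2 firings)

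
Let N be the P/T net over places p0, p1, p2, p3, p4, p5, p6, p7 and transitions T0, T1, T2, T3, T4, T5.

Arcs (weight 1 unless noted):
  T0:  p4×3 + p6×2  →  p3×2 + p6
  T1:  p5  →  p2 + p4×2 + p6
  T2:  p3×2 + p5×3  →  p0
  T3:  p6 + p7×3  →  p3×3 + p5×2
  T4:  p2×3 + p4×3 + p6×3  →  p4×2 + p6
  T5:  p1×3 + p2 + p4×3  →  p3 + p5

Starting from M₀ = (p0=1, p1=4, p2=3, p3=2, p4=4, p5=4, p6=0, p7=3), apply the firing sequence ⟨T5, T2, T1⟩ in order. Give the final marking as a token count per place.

(p0=2, p1=1, p2=3, p3=1, p4=3, p5=1, p6=1, p7=3)

step 1: fire T5:  (p0=1, p1=4, p2=3, p3=2, p4=4, p5=4, p6=0, p7=3) → (p0=1, p1=1, p2=2, p3=3, p4=1, p5=5, p6=0, p7=3)
step 2: fire T2:  (p0=1, p1=1, p2=2, p3=3, p4=1, p5=5, p6=0, p7=3) → (p0=2, p1=1, p2=2, p3=1, p4=1, p5=2, p6=0, p7=3)
step 3: fire T1:  (p0=2, p1=1, p2=2, p3=1, p4=1, p5=2, p6=0, p7=3) → (p0=2, p1=1, p2=3, p3=1, p4=3, p5=1, p6=1, p7=3)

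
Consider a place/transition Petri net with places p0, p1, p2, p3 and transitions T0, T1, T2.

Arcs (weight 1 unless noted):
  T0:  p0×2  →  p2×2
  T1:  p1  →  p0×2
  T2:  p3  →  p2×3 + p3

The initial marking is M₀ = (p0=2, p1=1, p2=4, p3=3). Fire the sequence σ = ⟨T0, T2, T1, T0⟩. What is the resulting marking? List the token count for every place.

(p0=0, p1=0, p2=11, p3=3)

step 1: fire T0:  (p0=2, p1=1, p2=4, p3=3) → (p0=0, p1=1, p2=6, p3=3)
step 2: fire T2:  (p0=0, p1=1, p2=6, p3=3) → (p0=0, p1=1, p2=9, p3=3)
step 3: fire T1:  (p0=0, p1=1, p2=9, p3=3) → (p0=2, p1=0, p2=9, p3=3)
step 4: fire T0:  (p0=2, p1=0, p2=9, p3=3) → (p0=0, p1=0, p2=11, p3=3)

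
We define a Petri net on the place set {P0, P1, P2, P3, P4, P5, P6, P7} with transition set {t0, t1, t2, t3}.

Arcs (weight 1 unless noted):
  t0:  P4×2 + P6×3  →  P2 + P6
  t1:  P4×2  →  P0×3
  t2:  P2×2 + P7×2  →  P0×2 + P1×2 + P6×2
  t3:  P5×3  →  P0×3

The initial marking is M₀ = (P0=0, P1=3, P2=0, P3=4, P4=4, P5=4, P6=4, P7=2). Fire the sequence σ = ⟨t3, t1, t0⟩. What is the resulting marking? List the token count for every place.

(P0=6, P1=3, P2=1, P3=4, P4=0, P5=1, P6=2, P7=2)

step 1: fire t3:  (P0=0, P1=3, P2=0, P3=4, P4=4, P5=4, P6=4, P7=2) → (P0=3, P1=3, P2=0, P3=4, P4=4, P5=1, P6=4, P7=2)
step 2: fire t1:  (P0=3, P1=3, P2=0, P3=4, P4=4, P5=1, P6=4, P7=2) → (P0=6, P1=3, P2=0, P3=4, P4=2, P5=1, P6=4, P7=2)
step 3: fire t0:  (P0=6, P1=3, P2=0, P3=4, P4=2, P5=1, P6=4, P7=2) → (P0=6, P1=3, P2=1, P3=4, P4=0, P5=1, P6=2, P7=2)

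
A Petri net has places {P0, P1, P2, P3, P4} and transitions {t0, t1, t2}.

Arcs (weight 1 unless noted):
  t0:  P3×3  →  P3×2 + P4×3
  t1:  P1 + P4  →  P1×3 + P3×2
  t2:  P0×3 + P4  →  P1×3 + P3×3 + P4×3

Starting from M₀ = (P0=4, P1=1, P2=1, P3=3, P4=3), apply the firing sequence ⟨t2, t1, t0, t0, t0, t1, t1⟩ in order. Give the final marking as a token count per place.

step 1: fire t2:  (P0=4, P1=1, P2=1, P3=3, P4=3) → (P0=1, P1=4, P2=1, P3=6, P4=5)
step 2: fire t1:  (P0=1, P1=4, P2=1, P3=6, P4=5) → (P0=1, P1=6, P2=1, P3=8, P4=4)
step 3: fire t0:  (P0=1, P1=6, P2=1, P3=8, P4=4) → (P0=1, P1=6, P2=1, P3=7, P4=7)
step 4: fire t0:  (P0=1, P1=6, P2=1, P3=7, P4=7) → (P0=1, P1=6, P2=1, P3=6, P4=10)
step 5: fire t0:  (P0=1, P1=6, P2=1, P3=6, P4=10) → (P0=1, P1=6, P2=1, P3=5, P4=13)
step 6: fire t1:  (P0=1, P1=6, P2=1, P3=5, P4=13) → (P0=1, P1=8, P2=1, P3=7, P4=12)
step 7: fire t1:  (P0=1, P1=8, P2=1, P3=7, P4=12) → (P0=1, P1=10, P2=1, P3=9, P4=11)

(P0=1, P1=10, P2=1, P3=9, P4=11)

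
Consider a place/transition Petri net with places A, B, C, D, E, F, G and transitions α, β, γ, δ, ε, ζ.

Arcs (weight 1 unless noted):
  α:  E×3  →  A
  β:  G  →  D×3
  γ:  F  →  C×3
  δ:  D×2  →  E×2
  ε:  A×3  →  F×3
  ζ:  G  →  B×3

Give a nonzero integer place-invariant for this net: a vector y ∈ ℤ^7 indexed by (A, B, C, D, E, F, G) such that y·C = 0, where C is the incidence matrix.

Incidence matrix C (rows=places, cols=transitions):
        α    β    γ    δ    ε    ζ
    A   1    0    0    0   -3    0
    B   0    0    0    0    0    3
    C   0    0    3    0    0    0
    D   0    3    0   -2    0    0
    E  -3    0    0    2    0    0
    F   0    0   -1    0    3    0
    G   0   -1    0    0    0   -1

Candidate y = [3, 1, 1, 1, 1, 3, 3]; check y·C column-wise:
  col α: 3·1 + 1·0 + 1·0 + 1·0 + 1·-3 + 3·0 + 3·0 = 0
  col β: 3·0 + 1·0 + 1·0 + 1·3 + 1·0 + 3·0 + 3·-1 = 0
  col γ: 3·0 + 1·0 + 1·3 + 1·0 + 1·0 + 3·-1 + 3·0 = 0
  col δ: 3·0 + 1·0 + 1·0 + 1·-2 + 1·2 + 3·0 + 3·0 = 0
  col ε: 3·-3 + 1·0 + 1·0 + 1·0 + 1·0 + 3·3 + 3·0 = 0
  col ζ: 3·0 + 1·3 + 1·0 + 1·0 + 1·0 + 3·0 + 3·-1 = 0

y = (A:3, B:1, C:1, D:1, E:1, F:3, G:3)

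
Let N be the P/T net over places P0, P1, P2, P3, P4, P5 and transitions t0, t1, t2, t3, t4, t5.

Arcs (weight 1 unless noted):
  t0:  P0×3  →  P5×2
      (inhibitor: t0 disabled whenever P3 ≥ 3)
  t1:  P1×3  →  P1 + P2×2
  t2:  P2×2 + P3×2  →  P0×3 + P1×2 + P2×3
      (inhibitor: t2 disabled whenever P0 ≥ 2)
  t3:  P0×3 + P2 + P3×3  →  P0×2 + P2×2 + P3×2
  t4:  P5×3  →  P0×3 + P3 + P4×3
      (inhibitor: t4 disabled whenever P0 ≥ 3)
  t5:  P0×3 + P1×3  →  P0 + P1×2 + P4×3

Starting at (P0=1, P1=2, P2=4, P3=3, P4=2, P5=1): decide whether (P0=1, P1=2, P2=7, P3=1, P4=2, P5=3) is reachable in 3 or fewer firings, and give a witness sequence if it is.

YES — reachable via ⟨t2, t0, t1⟩ (3 firings)

step 1: fire t2:  (P0=1, P1=2, P2=4, P3=3, P4=2, P5=1) → (P0=4, P1=4, P2=5, P3=1, P4=2, P5=1)
step 2: fire t0:  (P0=4, P1=4, P2=5, P3=1, P4=2, P5=1) → (P0=1, P1=4, P2=5, P3=1, P4=2, P5=3)
step 3: fire t1:  (P0=1, P1=4, P2=5, P3=1, P4=2, P5=3) → (P0=1, P1=2, P2=7, P3=1, P4=2, P5=3)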